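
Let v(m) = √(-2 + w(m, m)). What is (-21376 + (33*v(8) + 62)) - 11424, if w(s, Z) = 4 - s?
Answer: -32738 + 33*I*√6 ≈ -32738.0 + 80.833*I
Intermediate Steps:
v(m) = √(2 - m) (v(m) = √(-2 + (4 - m)) = √(2 - m))
(-21376 + (33*v(8) + 62)) - 11424 = (-21376 + (33*√(2 - 1*8) + 62)) - 11424 = (-21376 + (33*√(2 - 8) + 62)) - 11424 = (-21376 + (33*√(-6) + 62)) - 11424 = (-21376 + (33*(I*√6) + 62)) - 11424 = (-21376 + (33*I*√6 + 62)) - 11424 = (-21376 + (62 + 33*I*√6)) - 11424 = (-21314 + 33*I*√6) - 11424 = -32738 + 33*I*√6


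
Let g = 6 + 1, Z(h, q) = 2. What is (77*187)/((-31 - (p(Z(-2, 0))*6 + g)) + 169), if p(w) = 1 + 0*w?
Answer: 14399/125 ≈ 115.19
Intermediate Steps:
g = 7
p(w) = 1 (p(w) = 1 + 0 = 1)
(77*187)/((-31 - (p(Z(-2, 0))*6 + g)) + 169) = (77*187)/((-31 - (1*6 + 7)) + 169) = 14399/((-31 - (6 + 7)) + 169) = 14399/((-31 - 1*13) + 169) = 14399/((-31 - 13) + 169) = 14399/(-44 + 169) = 14399/125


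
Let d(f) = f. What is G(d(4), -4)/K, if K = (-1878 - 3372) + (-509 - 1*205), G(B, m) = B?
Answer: -1/1491 ≈ -0.00067069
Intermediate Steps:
K = -5964 (K = -5250 + (-509 - 205) = -5250 - 714 = -5964)
G(d(4), -4)/K = 4/(-5964) = 4*(-1/5964) = -1/1491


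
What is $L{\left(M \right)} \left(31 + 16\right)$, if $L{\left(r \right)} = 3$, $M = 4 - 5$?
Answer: $141$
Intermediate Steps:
$M = -1$
$L{\left(M \right)} \left(31 + 16\right) = 3 \left(31 + 16\right) = 3 \cdot 47 = 141$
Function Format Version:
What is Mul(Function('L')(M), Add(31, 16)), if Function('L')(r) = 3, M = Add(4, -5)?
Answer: 141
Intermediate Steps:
M = -1
Mul(Function('L')(M), Add(31, 16)) = Mul(3, Add(31, 16)) = Mul(3, 47) = 141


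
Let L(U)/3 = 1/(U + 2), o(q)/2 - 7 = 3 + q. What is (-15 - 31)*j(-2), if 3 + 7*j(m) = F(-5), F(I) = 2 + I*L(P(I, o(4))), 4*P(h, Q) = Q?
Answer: 368/21 ≈ 17.524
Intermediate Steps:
o(q) = 20 + 2*q (o(q) = 14 + 2*(3 + q) = 14 + (6 + 2*q) = 20 + 2*q)
P(h, Q) = Q/4
L(U) = 3/(2 + U) (L(U) = 3/(U + 2) = 3/(2 + U))
F(I) = 2 + I/3 (F(I) = 2 + I*(3/(2 + (20 + 2*4)/4)) = 2 + I*(3/(2 + (20 + 8)/4)) = 2 + I*(3/(2 + (¼)*28)) = 2 + I*(3/(2 + 7)) = 2 + I*(3/9) = 2 + I*(3*(⅑)) = 2 + I*(⅓) = 2 + I/3)
j(m) = -8/21 (j(m) = -3/7 + (2 + (⅓)*(-5))/7 = -3/7 + (2 - 5/3)/7 = -3/7 + (⅐)*(⅓) = -3/7 + 1/21 = -8/21)
(-15 - 31)*j(-2) = (-15 - 31)*(-8/21) = -46*(-8/21) = 368/21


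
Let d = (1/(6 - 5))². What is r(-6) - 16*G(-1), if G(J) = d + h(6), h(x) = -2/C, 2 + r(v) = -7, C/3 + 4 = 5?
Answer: -43/3 ≈ -14.333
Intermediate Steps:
C = 3 (C = -12 + 3*5 = -12 + 15 = 3)
r(v) = -9 (r(v) = -2 - 7 = -9)
h(x) = -⅔ (h(x) = -2/3 = -2*⅓ = -⅔)
d = 1 (d = (1/1)² = 1² = 1)
G(J) = ⅓ (G(J) = 1 - ⅔ = ⅓)
r(-6) - 16*G(-1) = -9 - 16*⅓ = -9 - 16/3 = -43/3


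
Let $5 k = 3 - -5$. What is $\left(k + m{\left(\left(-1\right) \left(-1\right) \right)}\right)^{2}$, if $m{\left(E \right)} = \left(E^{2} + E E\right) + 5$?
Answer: $\frac{1849}{25} \approx 73.96$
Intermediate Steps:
$k = \frac{8}{5}$ ($k = \frac{3 - -5}{5} = \frac{3 + 5}{5} = \frac{1}{5} \cdot 8 = \frac{8}{5} \approx 1.6$)
$m{\left(E \right)} = 5 + 2 E^{2}$ ($m{\left(E \right)} = \left(E^{2} + E^{2}\right) + 5 = 2 E^{2} + 5 = 5 + 2 E^{2}$)
$\left(k + m{\left(\left(-1\right) \left(-1\right) \right)}\right)^{2} = \left(\frac{8}{5} + \left(5 + 2 \left(\left(-1\right) \left(-1\right)\right)^{2}\right)\right)^{2} = \left(\frac{8}{5} + \left(5 + 2 \cdot 1^{2}\right)\right)^{2} = \left(\frac{8}{5} + \left(5 + 2 \cdot 1\right)\right)^{2} = \left(\frac{8}{5} + \left(5 + 2\right)\right)^{2} = \left(\frac{8}{5} + 7\right)^{2} = \left(\frac{43}{5}\right)^{2} = \frac{1849}{25}$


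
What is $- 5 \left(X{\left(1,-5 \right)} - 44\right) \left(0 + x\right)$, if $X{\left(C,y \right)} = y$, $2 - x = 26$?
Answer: $-5880$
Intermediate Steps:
$x = -24$ ($x = 2 - 26 = -24$)
$- 5 \left(X{\left(1,-5 \right)} - 44\right) \left(0 + x\right) = - 5 \left(-5 - 44\right) \left(0 - 24\right) = - 5 \left(\left(-49\right) \left(-24\right)\right) = \left(-5\right) 1176 = -5880$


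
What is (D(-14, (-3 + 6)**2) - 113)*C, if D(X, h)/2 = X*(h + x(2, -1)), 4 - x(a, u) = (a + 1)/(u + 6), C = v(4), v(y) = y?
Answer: -9204/5 ≈ -1840.8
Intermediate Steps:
C = 4
x(a, u) = 4 - (1 + a)/(6 + u) (x(a, u) = 4 - (a + 1)/(u + 6) = 4 - (1 + a)/(6 + u))
D(X, h) = 2*X*(17/5 + h) (D(X, h) = 2*(X*(h + (23 - 1*2 + 4*(-1))/(6 - 1))) = 2*(X*(h + (23 - 2 - 4)/5)) = 2*(X*(h + (1/5)*17)) = 2*(X*(h + 17/5)) = 2*(X*(17/5 + h)) = 2*X*(17/5 + h))
(D(-14, (-3 + 6)**2) - 113)*C = ((2/5)*(-14)*(17 + 5*(-3 + 6)**2) - 113)*4 = ((2/5)*(-14)*(17 + 5*3**2) - 113)*4 = ((2/5)*(-14)*(17 + 5*9) - 113)*4 = ((2/5)*(-14)*(17 + 45) - 113)*4 = ((2/5)*(-14)*62 - 113)*4 = (-1736/5 - 113)*4 = -2301/5*4 = -9204/5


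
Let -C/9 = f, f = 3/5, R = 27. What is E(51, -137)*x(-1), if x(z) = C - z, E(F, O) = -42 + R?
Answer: 66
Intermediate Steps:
f = 3/5 (f = 3*(1/5) = 3/5 ≈ 0.60000)
C = -27/5 (C = -9*3/5 = -27/5 ≈ -5.4000)
E(F, O) = -15 (E(F, O) = -42 + 27 = -15)
x(z) = -27/5 - z
E(51, -137)*x(-1) = -15*(-27/5 - 1*(-1)) = -15*(-27/5 + 1) = -15*(-22/5) = 66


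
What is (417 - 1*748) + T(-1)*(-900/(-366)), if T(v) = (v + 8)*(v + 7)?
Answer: -13891/61 ≈ -227.72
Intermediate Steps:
T(v) = (7 + v)*(8 + v) (T(v) = (8 + v)*(7 + v) = (7 + v)*(8 + v))
(417 - 1*748) + T(-1)*(-900/(-366)) = (417 - 1*748) + (56 + (-1)² + 15*(-1))*(-900/(-366)) = (417 - 748) + (56 + 1 - 15)*(-900*(-1/366)) = -331 + 42*(150/61) = -331 + 6300/61 = -13891/61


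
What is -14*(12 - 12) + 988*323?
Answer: 319124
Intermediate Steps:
-14*(12 - 12) + 988*323 = -14*0 + 319124 = 0 + 319124 = 319124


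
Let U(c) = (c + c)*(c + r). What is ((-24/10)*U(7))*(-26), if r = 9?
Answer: 69888/5 ≈ 13978.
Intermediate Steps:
U(c) = 2*c*(9 + c) (U(c) = (c + c)*(c + 9) = (2*c)*(9 + c) = 2*c*(9 + c))
((-24/10)*U(7))*(-26) = ((-24/10)*(2*7*(9 + 7)))*(-26) = ((-24*⅒)*(2*7*16))*(-26) = -12/5*224*(-26) = -2688/5*(-26) = 69888/5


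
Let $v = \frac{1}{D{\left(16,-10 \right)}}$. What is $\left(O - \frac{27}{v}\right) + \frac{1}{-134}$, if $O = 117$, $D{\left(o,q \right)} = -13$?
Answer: $\frac{62711}{134} \approx 467.99$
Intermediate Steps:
$v = - \frac{1}{13}$ ($v = \frac{1}{-13} = - \frac{1}{13} \approx -0.076923$)
$\left(O - \frac{27}{v}\right) + \frac{1}{-134} = \left(117 - \frac{27}{- \frac{1}{13}}\right) + \frac{1}{-134} = \left(117 - -351\right) - \frac{1}{134} = \left(117 + 351\right) - \frac{1}{134} = 468 - \frac{1}{134} = \frac{62711}{134}$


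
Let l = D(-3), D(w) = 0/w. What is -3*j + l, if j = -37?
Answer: 111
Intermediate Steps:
D(w) = 0
l = 0
-3*j + l = -3*(-37) + 0 = 111 + 0 = 111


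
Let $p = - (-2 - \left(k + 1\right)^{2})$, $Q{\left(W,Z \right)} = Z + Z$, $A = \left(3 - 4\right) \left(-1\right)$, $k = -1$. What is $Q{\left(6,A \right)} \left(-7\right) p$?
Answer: $-28$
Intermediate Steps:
$A = 1$ ($A = \left(-1\right) \left(-1\right) = 1$)
$Q{\left(W,Z \right)} = 2 Z$
$p = 2$ ($p = - (-2 - \left(-1 + 1\right)^{2}) = - (-2 - 0^{2}) = - (-2 - 0) = - (-2 + 0) = \left(-1\right) \left(-2\right) = 2$)
$Q{\left(6,A \right)} \left(-7\right) p = 2 \cdot 1 \left(-7\right) 2 = 2 \left(-7\right) 2 = \left(-14\right) 2 = -28$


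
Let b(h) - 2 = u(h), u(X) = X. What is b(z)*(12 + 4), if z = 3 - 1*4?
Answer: 16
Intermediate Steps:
z = -1 (z = 3 - 4 = -1)
b(h) = 2 + h
b(z)*(12 + 4) = (2 - 1)*(12 + 4) = 1*16 = 16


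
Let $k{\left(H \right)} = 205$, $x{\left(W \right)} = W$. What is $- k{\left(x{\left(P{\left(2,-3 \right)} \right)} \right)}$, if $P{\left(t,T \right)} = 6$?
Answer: $-205$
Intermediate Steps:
$- k{\left(x{\left(P{\left(2,-3 \right)} \right)} \right)} = \left(-1\right) 205 = -205$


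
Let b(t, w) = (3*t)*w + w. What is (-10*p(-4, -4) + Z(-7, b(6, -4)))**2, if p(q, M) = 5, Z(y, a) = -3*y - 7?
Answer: 1296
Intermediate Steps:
b(t, w) = w + 3*t*w (b(t, w) = 3*t*w + w = w + 3*t*w)
Z(y, a) = -7 - 3*y
(-10*p(-4, -4) + Z(-7, b(6, -4)))**2 = (-10*5 + (-7 - 3*(-7)))**2 = (-50 + (-7 + 21))**2 = (-50 + 14)**2 = (-36)**2 = 1296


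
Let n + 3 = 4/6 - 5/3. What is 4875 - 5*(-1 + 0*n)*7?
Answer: 4910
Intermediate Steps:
n = -4 (n = -3 + (4/6 - 5/3) = -3 + (4*(1/6) - 5*1/3) = -3 + (2/3 - 5/3) = -3 - 1 = -4)
4875 - 5*(-1 + 0*n)*7 = 4875 - 5*(-1 + 0*(-4))*7 = 4875 - 5*(-1 + 0)*7 = 4875 - 5*(-1)*7 = 4875 + 5*7 = 4875 + 35 = 4910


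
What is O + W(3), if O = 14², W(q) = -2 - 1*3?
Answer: 191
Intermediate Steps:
W(q) = -5 (W(q) = -2 - 3 = -5)
O = 196
O + W(3) = 196 - 5 = 191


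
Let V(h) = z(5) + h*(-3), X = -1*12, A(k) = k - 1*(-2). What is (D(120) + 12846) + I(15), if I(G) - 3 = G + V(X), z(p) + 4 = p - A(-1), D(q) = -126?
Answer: 12774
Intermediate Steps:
A(k) = 2 + k (A(k) = k + 2 = 2 + k)
X = -12
z(p) = -5 + p (z(p) = -4 + (p - (2 - 1)) = -4 + (p - 1*1) = -4 + (p - 1) = -4 + (-1 + p) = -5 + p)
V(h) = -3*h (V(h) = (-5 + 5) + h*(-3) = 0 - 3*h = -3*h)
I(G) = 39 + G (I(G) = 3 + (G - 3*(-12)) = 3 + (G + 36) = 3 + (36 + G) = 39 + G)
(D(120) + 12846) + I(15) = (-126 + 12846) + (39 + 15) = 12720 + 54 = 12774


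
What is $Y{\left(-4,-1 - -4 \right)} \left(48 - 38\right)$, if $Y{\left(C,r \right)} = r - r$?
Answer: $0$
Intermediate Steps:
$Y{\left(C,r \right)} = 0$
$Y{\left(-4,-1 - -4 \right)} \left(48 - 38\right) = 0 \left(48 - 38\right) = 0 \cdot 10 = 0$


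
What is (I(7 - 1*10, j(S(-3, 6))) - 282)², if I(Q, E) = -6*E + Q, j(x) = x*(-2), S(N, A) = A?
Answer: 45369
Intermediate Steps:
j(x) = -2*x
I(Q, E) = Q - 6*E
(I(7 - 1*10, j(S(-3, 6))) - 282)² = (((7 - 1*10) - (-12)*6) - 282)² = (((7 - 10) - 6*(-12)) - 282)² = ((-3 + 72) - 282)² = (69 - 282)² = (-213)² = 45369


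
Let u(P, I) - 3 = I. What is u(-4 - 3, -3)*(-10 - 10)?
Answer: 0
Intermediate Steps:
u(P, I) = 3 + I
u(-4 - 3, -3)*(-10 - 10) = (3 - 3)*(-10 - 10) = 0*(-20) = 0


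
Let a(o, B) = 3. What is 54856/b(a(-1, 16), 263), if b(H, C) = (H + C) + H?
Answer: 54856/269 ≈ 203.93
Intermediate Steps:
b(H, C) = C + 2*H (b(H, C) = (C + H) + H = C + 2*H)
54856/b(a(-1, 16), 263) = 54856/(263 + 2*3) = 54856/(263 + 6) = 54856/269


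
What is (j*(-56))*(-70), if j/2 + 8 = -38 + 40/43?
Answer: -15193920/43 ≈ -3.5335e+5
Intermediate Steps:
j = -3876/43 (j = -16 + 2*(-38 + 40/43) = -16 + 2*(-1594/43) = -16 - 3188/43 = -3876/43 ≈ -90.140)
(j*(-56))*(-70) = -3876/43*(-56)*(-70) = (217056/43)*(-70) = -15193920/43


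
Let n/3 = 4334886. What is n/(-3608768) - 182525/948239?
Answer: -6495107138231/1710987279776 ≈ -3.7961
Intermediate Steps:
n = 13004658 (n = 3*4334886 = 13004658)
n/(-3608768) - 182525/948239 = 13004658/(-3608768) - 182525/948239 = 13004658*(-1/3608768) - 182525*1/948239 = -6502329/1804384 - 182525/948239 = -6495107138231/1710987279776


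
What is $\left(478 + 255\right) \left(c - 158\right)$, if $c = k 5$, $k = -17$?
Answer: $-178119$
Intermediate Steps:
$c = -85$ ($c = \left(-17\right) 5 = -85$)
$\left(478 + 255\right) \left(c - 158\right) = \left(478 + 255\right) \left(-85 - 158\right) = 733 \left(-243\right) = -178119$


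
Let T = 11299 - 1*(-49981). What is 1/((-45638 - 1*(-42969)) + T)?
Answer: 1/58611 ≈ 1.7062e-5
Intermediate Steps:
T = 61280 (T = 11299 + 49981 = 61280)
1/((-45638 - 1*(-42969)) + T) = 1/((-45638 - 1*(-42969)) + 61280) = 1/((-45638 + 42969) + 61280) = 1/(-2669 + 61280) = 1/58611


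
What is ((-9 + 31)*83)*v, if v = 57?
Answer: 104082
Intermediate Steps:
((-9 + 31)*83)*v = ((-9 + 31)*83)*57 = (22*83)*57 = 1826*57 = 104082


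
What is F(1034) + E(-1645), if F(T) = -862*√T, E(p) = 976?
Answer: 976 - 862*√1034 ≈ -26742.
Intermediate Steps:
F(1034) + E(-1645) = -862*√1034 + 976 = 976 - 862*√1034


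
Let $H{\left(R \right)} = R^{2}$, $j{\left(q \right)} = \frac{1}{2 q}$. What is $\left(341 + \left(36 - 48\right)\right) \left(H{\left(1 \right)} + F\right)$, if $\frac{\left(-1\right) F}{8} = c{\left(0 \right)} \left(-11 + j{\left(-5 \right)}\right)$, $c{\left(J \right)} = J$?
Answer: $329$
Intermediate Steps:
$j{\left(q \right)} = \frac{1}{2 q}$
$F = 0$ ($F = - 8 \cdot 0 \left(-11 + \frac{1}{2 \left(-5\right)}\right) = - 8 \cdot 0 \left(-11 + \frac{1}{2} \left(- \frac{1}{5}\right)\right) = - 8 \cdot 0 \left(-11 - \frac{1}{10}\right) = - 8 \cdot 0 \left(- \frac{111}{10}\right) = \left(-8\right) 0 = 0$)
$\left(341 + \left(36 - 48\right)\right) \left(H{\left(1 \right)} + F\right) = \left(341 + \left(36 - 48\right)\right) \left(1^{2} + 0\right) = \left(341 + \left(36 - 48\right)\right) \left(1 + 0\right) = \left(341 - 12\right) 1 = 329 \cdot 1 = 329$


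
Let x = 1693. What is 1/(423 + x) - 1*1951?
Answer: -4128315/2116 ≈ -1951.0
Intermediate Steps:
1/(423 + x) - 1*1951 = 1/(423 + 1693) - 1*1951 = 1/2116 - 1951 = -4128315/2116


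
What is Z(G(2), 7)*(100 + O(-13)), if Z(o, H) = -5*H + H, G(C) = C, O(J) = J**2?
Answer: -7532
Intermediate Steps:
Z(o, H) = -4*H
Z(G(2), 7)*(100 + O(-13)) = (-4*7)*(100 + (-13)**2) = -28*(100 + 169) = -28*269 = -7532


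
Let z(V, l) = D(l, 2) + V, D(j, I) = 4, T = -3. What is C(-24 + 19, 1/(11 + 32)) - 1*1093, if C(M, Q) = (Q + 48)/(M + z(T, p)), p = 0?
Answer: -190061/172 ≈ -1105.0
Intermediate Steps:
z(V, l) = 4 + V
C(M, Q) = (48 + Q)/(1 + M) (C(M, Q) = (Q + 48)/(M + (4 - 3)) = (48 + Q)/(M + 1) = (48 + Q)/(1 + M))
C(-24 + 19, 1/(11 + 32)) - 1*1093 = (48 + 1/(11 + 32))/(1 + (-24 + 19)) - 1*1093 = (48 + 1/43)/(1 - 5) - 1093 = (48 + 1/43)/(-4) - 1093 = -1/4*2065/43 - 1093 = -2065/172 - 1093 = -190061/172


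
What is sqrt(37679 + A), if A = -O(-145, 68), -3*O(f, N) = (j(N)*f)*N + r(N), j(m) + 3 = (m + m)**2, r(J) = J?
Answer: 5*I*sqrt(2429705) ≈ 7793.8*I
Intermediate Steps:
j(m) = -3 + 4*m**2 (j(m) = -3 + (m + m)**2 = -3 + (2*m)**2 = -3 + 4*m**2)
O(f, N) = -N/3 - N*f*(-3 + 4*N**2)/3 (O(f, N) = -(((-3 + 4*N**2)*f)*N + N)/3 = -((f*(-3 + 4*N**2))*N + N)/3 = -(N*f*(-3 + 4*N**2) + N)/3 = -(N + N*f*(-3 + 4*N**2))/3 = -N/3 - N*f*(-3 + 4*N**2)/3)
A = -60780304 (A = -68*(-1 - 1*(-145)*(-3 + 4*68**2))/3 = -68*(-1 - 1*(-145)*(-3 + 4*4624))/3 = -68*(-1 - 1*(-145)*(-3 + 18496))/3 = -68*(-1 - 1*(-145)*18493)/3 = -68*(-1 + 2681485)/3 = -68*2681484/3 = -1*60780304 = -60780304)
sqrt(37679 + A) = sqrt(37679 - 60780304) = sqrt(-60742625) = 5*I*sqrt(2429705)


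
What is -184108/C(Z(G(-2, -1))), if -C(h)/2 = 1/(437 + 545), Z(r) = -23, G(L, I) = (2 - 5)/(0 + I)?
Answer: 90397028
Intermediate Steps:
G(L, I) = -3/I
C(h) = -1/491 (C(h) = -2/(437 + 545) = -2/982 = -2*1/982 = -1/491)
-184108/C(Z(G(-2, -1))) = -184108/(-1/491) = -184108*(-491) = 90397028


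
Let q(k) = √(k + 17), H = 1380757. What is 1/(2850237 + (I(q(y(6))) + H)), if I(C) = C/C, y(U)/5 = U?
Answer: 1/4230995 ≈ 2.3635e-7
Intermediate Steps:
y(U) = 5*U
q(k) = √(17 + k)
I(C) = 1
1/(2850237 + (I(q(y(6))) + H)) = 1/(2850237 + (1 + 1380757)) = 1/(2850237 + 1380758) = 1/4230995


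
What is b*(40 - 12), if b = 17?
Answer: 476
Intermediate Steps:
b*(40 - 12) = 17*(40 - 12) = 17*28 = 476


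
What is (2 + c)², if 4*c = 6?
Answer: 49/4 ≈ 12.250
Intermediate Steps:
c = 3/2 (c = (¼)*6 = 3/2 ≈ 1.5000)
(2 + c)² = (2 + 3/2)² = (7/2)² = 49/4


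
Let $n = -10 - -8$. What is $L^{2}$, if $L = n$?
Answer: $4$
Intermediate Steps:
$n = -2$ ($n = -10 + 8 = -2$)
$L = -2$
$L^{2} = \left(-2\right)^{2} = 4$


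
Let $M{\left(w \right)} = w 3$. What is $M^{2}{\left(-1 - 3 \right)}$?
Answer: $144$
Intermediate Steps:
$M{\left(w \right)} = 3 w$
$M^{2}{\left(-1 - 3 \right)} = \left(3 \left(-1 - 3\right)\right)^{2} = \left(3 \left(-4\right)\right)^{2} = \left(-12\right)^{2} = 144$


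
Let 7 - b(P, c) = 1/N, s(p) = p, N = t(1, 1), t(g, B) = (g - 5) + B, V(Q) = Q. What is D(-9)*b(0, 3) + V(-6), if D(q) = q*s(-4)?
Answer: 258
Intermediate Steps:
t(g, B) = -5 + B + g (t(g, B) = (-5 + g) + B = -5 + B + g)
N = -3 (N = -5 + 1 + 1 = -3)
b(P, c) = 22/3 (b(P, c) = 7 - 1/(-3) = 7 - 1*(-⅓) = 7 + ⅓ = 22/3)
D(q) = -4*q (D(q) = q*(-4) = -4*q)
D(-9)*b(0, 3) + V(-6) = -4*(-9)*(22/3) - 6 = 36*(22/3) - 6 = 264 - 6 = 258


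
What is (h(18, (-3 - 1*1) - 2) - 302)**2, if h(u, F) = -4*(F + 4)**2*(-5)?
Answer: 49284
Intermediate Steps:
h(u, F) = 20*(4 + F)**2 (h(u, F) = -4*(4 + F)**2*(-5) = 20*(4 + F)**2)
(h(18, (-3 - 1*1) - 2) - 302)**2 = (20*(4 + ((-3 - 1*1) - 2))**2 - 302)**2 = (20*(4 + ((-3 - 1) - 2))**2 - 302)**2 = (20*(4 + (-4 - 2))**2 - 302)**2 = (20*(4 - 6)**2 - 302)**2 = (20*(-2)**2 - 302)**2 = (20*4 - 302)**2 = (80 - 302)**2 = (-222)**2 = 49284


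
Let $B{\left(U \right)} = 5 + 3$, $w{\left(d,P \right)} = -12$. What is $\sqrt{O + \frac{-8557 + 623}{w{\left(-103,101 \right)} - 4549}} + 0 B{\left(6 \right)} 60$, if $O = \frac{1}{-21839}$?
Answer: $\frac{3 \sqrt{1917625620457015}}{99607679} \approx 1.3189$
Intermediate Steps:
$B{\left(U \right)} = 8$
$O = - \frac{1}{21839} \approx -4.579 \cdot 10^{-5}$
$\sqrt{O + \frac{-8557 + 623}{w{\left(-103,101 \right)} - 4549}} + 0 B{\left(6 \right)} 60 = \sqrt{- \frac{1}{21839} + \frac{-8557 + 623}{-12 - 4549}} + 0 \cdot 8 \cdot 60 = \sqrt{- \frac{1}{21839} - \frac{7934}{-4561}} + 0 \cdot 60 = \sqrt{- \frac{1}{21839} - - \frac{7934}{4561}} + 0 = \sqrt{- \frac{1}{21839} + \frac{7934}{4561}} + 0 = \sqrt{\frac{173266065}{99607679}} + 0 = \frac{3 \sqrt{1917625620457015}}{99607679} + 0 = \frac{3 \sqrt{1917625620457015}}{99607679}$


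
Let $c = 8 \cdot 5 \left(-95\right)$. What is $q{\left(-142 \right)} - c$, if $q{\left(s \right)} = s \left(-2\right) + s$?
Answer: $3942$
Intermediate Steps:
$q{\left(s \right)} = - s$ ($q{\left(s \right)} = - 2 s + s = - s$)
$c = -3800$ ($c = 40 \left(-95\right) = -3800$)
$q{\left(-142 \right)} - c = \left(-1\right) \left(-142\right) - -3800 = 142 + 3800 = 3942$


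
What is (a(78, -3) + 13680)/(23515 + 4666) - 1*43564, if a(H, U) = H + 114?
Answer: -1227663212/28181 ≈ -43564.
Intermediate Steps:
a(H, U) = 114 + H
(a(78, -3) + 13680)/(23515 + 4666) - 1*43564 = ((114 + 78) + 13680)/(23515 + 4666) - 1*43564 = (192 + 13680)/28181 - 43564 = 13872*(1/28181) - 43564 = 13872/28181 - 43564 = -1227663212/28181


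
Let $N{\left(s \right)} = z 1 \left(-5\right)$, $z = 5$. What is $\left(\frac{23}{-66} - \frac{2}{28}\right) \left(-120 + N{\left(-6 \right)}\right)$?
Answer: $\frac{14065}{231} \approx 60.887$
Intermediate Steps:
$N{\left(s \right)} = -25$ ($N{\left(s \right)} = 5 \cdot 1 \left(-5\right) = 5 \left(-5\right) = -25$)
$\left(\frac{23}{-66} - \frac{2}{28}\right) \left(-120 + N{\left(-6 \right)}\right) = \left(\frac{23}{-66} - \frac{2}{28}\right) \left(-120 - 25\right) = \left(23 \left(- \frac{1}{66}\right) - \frac{1}{14}\right) \left(-145\right) = \left(- \frac{23}{66} - \frac{1}{14}\right) \left(-145\right) = \left(- \frac{97}{231}\right) \left(-145\right) = \frac{14065}{231}$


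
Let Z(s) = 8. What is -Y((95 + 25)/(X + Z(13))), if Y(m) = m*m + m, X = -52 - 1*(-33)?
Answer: -13080/121 ≈ -108.10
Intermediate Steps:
X = -19 (X = -52 + 33 = -19)
Y(m) = m + m² (Y(m) = m² + m = m + m²)
-Y((95 + 25)/(X + Z(13))) = -(95 + 25)/(-19 + 8)*(1 + (95 + 25)/(-19 + 8)) = -120/(-11)*(1 + 120/(-11)) = -120*(-1/11)*(1 + 120*(-1/11)) = -(-120)*(1 - 120/11)/11 = -(-120)*(-109)/(11*11) = -1*13080/121 = -13080/121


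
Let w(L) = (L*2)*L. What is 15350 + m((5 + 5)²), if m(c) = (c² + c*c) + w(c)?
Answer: 55350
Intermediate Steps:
w(L) = 2*L² (w(L) = (2*L)*L = 2*L²)
m(c) = 4*c² (m(c) = (c² + c*c) + 2*c² = (c² + c²) + 2*c² = 2*c² + 2*c² = 4*c²)
15350 + m((5 + 5)²) = 15350 + 4*((5 + 5)²)² = 15350 + 4*(10²)² = 15350 + 4*100² = 15350 + 4*10000 = 15350 + 40000 = 55350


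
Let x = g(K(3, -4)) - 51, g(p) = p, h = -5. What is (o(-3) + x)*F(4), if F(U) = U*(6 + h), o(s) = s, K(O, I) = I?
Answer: -232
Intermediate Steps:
F(U) = U (F(U) = U*(6 - 5) = U*1 = U)
x = -55 (x = -4 - 51 = -55)
(o(-3) + x)*F(4) = (-3 - 55)*4 = -58*4 = -232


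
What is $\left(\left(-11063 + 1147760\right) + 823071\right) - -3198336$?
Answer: $5158104$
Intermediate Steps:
$\left(\left(-11063 + 1147760\right) + 823071\right) - -3198336 = \left(1136697 + 823071\right) + 3198336 = 1959768 + 3198336 = 5158104$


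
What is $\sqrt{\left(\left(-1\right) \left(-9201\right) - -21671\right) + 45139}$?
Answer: $\sqrt{76011} \approx 275.7$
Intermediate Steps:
$\sqrt{\left(\left(-1\right) \left(-9201\right) - -21671\right) + 45139} = \sqrt{\left(9201 + 21671\right) + 45139} = \sqrt{30872 + 45139} = \sqrt{76011}$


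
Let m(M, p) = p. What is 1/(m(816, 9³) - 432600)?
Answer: -1/431871 ≈ -2.3155e-6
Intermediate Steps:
1/(m(816, 9³) - 432600) = 1/(9³ - 432600) = 1/(729 - 432600) = 1/(-431871) = -1/431871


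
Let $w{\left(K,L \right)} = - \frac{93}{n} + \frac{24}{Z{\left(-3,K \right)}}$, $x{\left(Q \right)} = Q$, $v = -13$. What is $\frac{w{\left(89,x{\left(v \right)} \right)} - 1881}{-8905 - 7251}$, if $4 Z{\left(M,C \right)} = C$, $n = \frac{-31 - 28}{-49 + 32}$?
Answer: $\frac{2503044}{21208789} \approx 0.11802$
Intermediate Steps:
$n = \frac{59}{17}$ ($n = - \frac{59}{-17} = \left(-59\right) \left(- \frac{1}{17}\right) = \frac{59}{17} \approx 3.4706$)
$Z{\left(M,C \right)} = \frac{C}{4}$
$w{\left(K,L \right)} = - \frac{1581}{59} + \frac{96}{K}$ ($w{\left(K,L \right)} = - \frac{93}{\frac{59}{17}} + \frac{24}{\frac{1}{4} K} = \left(-93\right) \frac{17}{59} + 24 \frac{4}{K} = - \frac{1581}{59} + \frac{96}{K}$)
$\frac{w{\left(89,x{\left(v \right)} \right)} - 1881}{-8905 - 7251} = \frac{\left(- \frac{1581}{59} + \frac{96}{89}\right) - 1881}{-8905 - 7251} = \frac{\left(- \frac{1581}{59} + 96 \cdot \frac{1}{89}\right) - 1881}{-16156} = \left(\left(- \frac{1581}{59} + \frac{96}{89}\right) - 1881\right) \left(- \frac{1}{16156}\right) = \left(- \frac{135045}{5251} - 1881\right) \left(- \frac{1}{16156}\right) = \left(- \frac{10012176}{5251}\right) \left(- \frac{1}{16156}\right) = \frac{2503044}{21208789}$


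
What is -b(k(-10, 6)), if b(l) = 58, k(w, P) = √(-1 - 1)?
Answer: -58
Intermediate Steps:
k(w, P) = I*√2 (k(w, P) = √(-2) = I*√2)
-b(k(-10, 6)) = -1*58 = -58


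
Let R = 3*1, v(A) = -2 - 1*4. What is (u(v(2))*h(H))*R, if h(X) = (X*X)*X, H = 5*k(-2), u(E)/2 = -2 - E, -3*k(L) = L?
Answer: 8000/9 ≈ 888.89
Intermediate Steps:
v(A) = -6 (v(A) = -2 - 4 = -6)
k(L) = -L/3
R = 3
u(E) = -4 - 2*E (u(E) = 2*(-2 - E) = -4 - 2*E)
H = 10/3 (H = 5*(-1/3*(-2)) = 5*(2/3) = 10/3 ≈ 3.3333)
h(X) = X**3 (h(X) = X**2*X = X**3)
(u(v(2))*h(H))*R = ((-4 - 2*(-6))*(10/3)**3)*3 = ((-4 + 12)*(1000/27))*3 = (8*(1000/27))*3 = (8000/27)*3 = 8000/9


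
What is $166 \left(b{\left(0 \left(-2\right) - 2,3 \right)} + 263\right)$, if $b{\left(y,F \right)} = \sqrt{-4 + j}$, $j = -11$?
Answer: $43658 + 166 i \sqrt{15} \approx 43658.0 + 642.92 i$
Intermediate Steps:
$b{\left(y,F \right)} = i \sqrt{15}$ ($b{\left(y,F \right)} = \sqrt{-4 - 11} = \sqrt{-15} = i \sqrt{15}$)
$166 \left(b{\left(0 \left(-2\right) - 2,3 \right)} + 263\right) = 166 \left(i \sqrt{15} + 263\right) = 166 \left(263 + i \sqrt{15}\right) = 43658 + 166 i \sqrt{15}$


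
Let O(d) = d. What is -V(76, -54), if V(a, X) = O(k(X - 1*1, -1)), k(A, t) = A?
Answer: 55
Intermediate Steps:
V(a, X) = -1 + X (V(a, X) = X - 1*1 = X - 1 = -1 + X)
-V(76, -54) = -(-1 - 54) = -1*(-55) = 55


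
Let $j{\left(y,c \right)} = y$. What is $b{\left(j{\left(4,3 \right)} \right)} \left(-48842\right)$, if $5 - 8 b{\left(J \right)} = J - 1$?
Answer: $- \frac{24421}{2} \approx -12211.0$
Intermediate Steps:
$b{\left(J \right)} = \frac{3}{4} - \frac{J}{8}$ ($b{\left(J \right)} = \frac{5}{8} - \frac{J - 1}{8} = \frac{5}{8} - \frac{-1 + J}{8} = \frac{5}{8} - \left(- \frac{1}{8} + \frac{J}{8}\right) = \frac{3}{4} - \frac{J}{8}$)
$b{\left(j{\left(4,3 \right)} \right)} \left(-48842\right) = \left(\frac{3}{4} - \frac{1}{2}\right) \left(-48842\right) = \frac{1}{4} \left(-48842\right) = - \frac{24421}{2}$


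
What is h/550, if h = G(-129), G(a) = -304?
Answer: -152/275 ≈ -0.55273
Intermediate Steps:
h = -304
h/550 = -304/550 = -304*1/550 = -152/275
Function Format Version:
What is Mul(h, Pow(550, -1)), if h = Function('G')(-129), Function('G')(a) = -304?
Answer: Rational(-152, 275) ≈ -0.55273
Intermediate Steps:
h = -304
Mul(h, Pow(550, -1)) = Mul(-304, Pow(550, -1)) = Mul(-304, Rational(1, 550)) = Rational(-152, 275)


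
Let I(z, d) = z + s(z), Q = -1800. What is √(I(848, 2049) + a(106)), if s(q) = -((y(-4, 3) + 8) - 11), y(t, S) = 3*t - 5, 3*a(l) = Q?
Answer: 2*√67 ≈ 16.371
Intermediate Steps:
a(l) = -600 (a(l) = (⅓)*(-1800) = -600)
y(t, S) = -5 + 3*t
s(q) = 20 (s(q) = -(((-5 + 3*(-4)) + 8) - 11) = -(((-5 - 12) + 8) - 11) = -((-17 + 8) - 11) = -(-9 - 11) = -1*(-20) = 20)
I(z, d) = 20 + z (I(z, d) = z + 20 = 20 + z)
√(I(848, 2049) + a(106)) = √((20 + 848) - 600) = √(868 - 600) = √268 = 2*√67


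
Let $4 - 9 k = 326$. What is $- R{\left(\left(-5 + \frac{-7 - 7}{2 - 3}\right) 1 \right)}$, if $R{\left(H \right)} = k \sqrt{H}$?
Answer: $\frac{322}{3} \approx 107.33$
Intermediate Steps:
$k = - \frac{322}{9}$ ($k = \frac{4}{9} - \frac{326}{9} = - \frac{322}{9} \approx -35.778$)
$R{\left(H \right)} = - \frac{322 \sqrt{H}}{9}$
$- R{\left(\left(-5 + \frac{-7 - 7}{2 - 3}\right) 1 \right)} = - \frac{\left(-322\right) \sqrt{\left(-5 + \frac{-7 - 7}{2 - 3}\right) 1}}{9} = - \frac{\left(-322\right) \sqrt{\left(-5 - \frac{14}{-1}\right) 1}}{9} = - \frac{\left(-322\right) \sqrt{\left(-5 - -14\right) 1}}{9} = - \frac{\left(-322\right) \sqrt{\left(-5 + 14\right) 1}}{9} = - \frac{\left(-322\right) \sqrt{9 \cdot 1}}{9} = - \frac{\left(-322\right) \sqrt{9}}{9} = - \frac{\left(-322\right) 3}{9} = \left(-1\right) \left(- \frac{322}{3}\right) = \frac{322}{3}$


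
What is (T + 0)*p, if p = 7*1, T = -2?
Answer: -14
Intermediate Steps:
p = 7
(T + 0)*p = (-2 + 0)*7 = -2*7 = -14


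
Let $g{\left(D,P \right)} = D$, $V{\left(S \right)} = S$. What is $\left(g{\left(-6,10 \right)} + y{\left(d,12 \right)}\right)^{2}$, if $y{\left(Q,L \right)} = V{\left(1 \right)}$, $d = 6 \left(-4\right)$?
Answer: $25$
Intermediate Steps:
$d = -24$
$y{\left(Q,L \right)} = 1$
$\left(g{\left(-6,10 \right)} + y{\left(d,12 \right)}\right)^{2} = \left(-6 + 1\right)^{2} = \left(-5\right)^{2} = 25$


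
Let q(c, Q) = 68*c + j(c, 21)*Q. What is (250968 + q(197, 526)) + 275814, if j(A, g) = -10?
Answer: 534918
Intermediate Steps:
q(c, Q) = -10*Q + 68*c (q(c, Q) = 68*c - 10*Q = -10*Q + 68*c)
(250968 + q(197, 526)) + 275814 = (250968 + (-10*526 + 68*197)) + 275814 = (250968 + (-5260 + 13396)) + 275814 = (250968 + 8136) + 275814 = 259104 + 275814 = 534918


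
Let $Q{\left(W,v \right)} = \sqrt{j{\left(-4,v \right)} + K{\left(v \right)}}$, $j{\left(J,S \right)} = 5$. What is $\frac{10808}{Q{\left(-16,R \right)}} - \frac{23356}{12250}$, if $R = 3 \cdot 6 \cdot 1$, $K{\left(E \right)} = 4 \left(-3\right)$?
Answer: $- \frac{11678}{6125} - 1544 i \sqrt{7} \approx -1.9066 - 4085.0 i$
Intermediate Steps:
$K{\left(E \right)} = -12$
$R = 18$ ($R = 18 \cdot 1 = 18$)
$Q{\left(W,v \right)} = i \sqrt{7}$ ($Q{\left(W,v \right)} = \sqrt{5 - 12} = \sqrt{-7} = i \sqrt{7}$)
$\frac{10808}{Q{\left(-16,R \right)}} - \frac{23356}{12250} = \frac{10808}{i \sqrt{7}} - \frac{23356}{12250} = 10808 \left(- \frac{i \sqrt{7}}{7}\right) - \frac{11678}{6125} = - 1544 i \sqrt{7} - \frac{11678}{6125} = - \frac{11678}{6125} - 1544 i \sqrt{7}$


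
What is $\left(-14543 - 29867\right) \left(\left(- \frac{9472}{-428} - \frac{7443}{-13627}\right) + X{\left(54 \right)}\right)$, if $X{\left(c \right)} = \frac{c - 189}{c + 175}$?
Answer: $- \frac{327527052238780}{333902381} \approx -9.8091 \cdot 10^{5}$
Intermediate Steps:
$X{\left(c \right)} = \frac{-189 + c}{175 + c}$
$\left(-14543 - 29867\right) \left(\left(- \frac{9472}{-428} - \frac{7443}{-13627}\right) + X{\left(54 \right)}\right) = \left(-14543 - 29867\right) \left(\left(- \frac{9472}{-428} - \frac{7443}{-13627}\right) + \frac{-189 + 54}{175 + 54}\right) = - 44410 \left(\left(\left(-9472\right) \left(- \frac{1}{428}\right) - - \frac{7443}{13627}\right) + \frac{1}{229} \left(-135\right)\right) = - 44410 \left(\left(\frac{2368}{107} + \frac{7443}{13627}\right) + \frac{1}{229} \left(-135\right)\right) = - 44410 \left(\frac{33065137}{1458089} - \frac{135}{229}\right) = \left(-44410\right) \frac{7375074358}{333902381} = - \frac{327527052238780}{333902381}$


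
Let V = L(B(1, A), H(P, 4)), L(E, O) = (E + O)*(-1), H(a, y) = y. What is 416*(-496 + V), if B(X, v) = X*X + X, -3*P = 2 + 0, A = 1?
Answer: -208832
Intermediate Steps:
P = -2/3 (P = -(2 + 0)/3 = -1/3*2 = -2/3 ≈ -0.66667)
B(X, v) = X + X**2 (B(X, v) = X**2 + X = X + X**2)
L(E, O) = -E - O
V = -6 (V = -(1 + 1) - 1*4 = -2 - 4 = -6)
416*(-496 + V) = 416*(-496 - 6) = 416*(-502) = -208832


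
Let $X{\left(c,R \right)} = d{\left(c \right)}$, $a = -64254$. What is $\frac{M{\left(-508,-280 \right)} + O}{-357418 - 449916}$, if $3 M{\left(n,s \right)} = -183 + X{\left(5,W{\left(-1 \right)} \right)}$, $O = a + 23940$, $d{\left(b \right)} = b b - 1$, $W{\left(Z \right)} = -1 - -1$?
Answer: $\frac{40367}{807334} \approx 0.05$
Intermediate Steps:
$W{\left(Z \right)} = 0$ ($W{\left(Z \right)} = -1 + 1 = 0$)
$d{\left(b \right)} = -1 + b^{2}$ ($d{\left(b \right)} = b^{2} - 1 = -1 + b^{2}$)
$O = -40314$ ($O = -64254 + 23940 = -40314$)
$X{\left(c,R \right)} = -1 + c^{2}$
$M{\left(n,s \right)} = -53$ ($M{\left(n,s \right)} = \frac{-183 - \left(1 - 5^{2}\right)}{3} = \frac{-183 + \left(-1 + 25\right)}{3} = \frac{-183 + 24}{3} = \frac{1}{3} \left(-159\right) = -53$)
$\frac{M{\left(-508,-280 \right)} + O}{-357418 - 449916} = \frac{-53 - 40314}{-357418 - 449916} = - \frac{40367}{-807334} = \left(-40367\right) \left(- \frac{1}{807334}\right) = \frac{40367}{807334}$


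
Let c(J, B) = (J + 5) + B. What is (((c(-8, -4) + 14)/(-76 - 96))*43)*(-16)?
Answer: 28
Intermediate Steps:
c(J, B) = 5 + B + J (c(J, B) = (5 + J) + B = 5 + B + J)
(((c(-8, -4) + 14)/(-76 - 96))*43)*(-16) = ((((5 - 4 - 8) + 14)/(-76 - 96))*43)*(-16) = (((-7 + 14)/(-172))*43)*(-16) = ((7*(-1/172))*43)*(-16) = -7/172*43*(-16) = -7/4*(-16) = 28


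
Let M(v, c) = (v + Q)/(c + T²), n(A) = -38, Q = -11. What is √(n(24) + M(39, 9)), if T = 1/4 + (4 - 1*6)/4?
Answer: I*√733990/145 ≈ 5.9085*I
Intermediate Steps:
T = -¼ (T = 1*(¼) + (4 - 6)*(¼) = ¼ - 2*¼ = ¼ - ½ = -¼ ≈ -0.25000)
M(v, c) = (-11 + v)/(1/16 + c) (M(v, c) = (v - 11)/(c + (-¼)²) = (-11 + v)/(c + 1/16) = (-11 + v)/(1/16 + c))
√(n(24) + M(39, 9)) = √(-38 + 16*(-11 + 39)/(1 + 16*9)) = √(-38 + 16*28/(1 + 144)) = √(-38 + 16*28/145) = √(-38 + 16*(1/145)*28) = √(-38 + 448/145) = √(-5062/145) = I*√733990/145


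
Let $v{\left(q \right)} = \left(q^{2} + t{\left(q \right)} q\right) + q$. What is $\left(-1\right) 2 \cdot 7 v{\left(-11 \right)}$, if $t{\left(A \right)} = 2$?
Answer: $-1232$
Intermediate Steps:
$v{\left(q \right)} = q^{2} + 3 q$ ($v{\left(q \right)} = \left(q^{2} + 2 q\right) + q = q^{2} + 3 q$)
$\left(-1\right) 2 \cdot 7 v{\left(-11 \right)} = \left(-1\right) 2 \cdot 7 \left(- 11 \left(3 - 11\right)\right) = \left(-2\right) 7 \left(\left(-11\right) \left(-8\right)\right) = \left(-14\right) 88 = -1232$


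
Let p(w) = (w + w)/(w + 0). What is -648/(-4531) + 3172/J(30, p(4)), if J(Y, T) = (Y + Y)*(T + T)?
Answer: 3631963/271860 ≈ 13.360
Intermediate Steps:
p(w) = 2 (p(w) = (2*w)/w = 2)
J(Y, T) = 4*T*Y (J(Y, T) = (2*Y)*(2*T) = 4*T*Y)
-648/(-4531) + 3172/J(30, p(4)) = -648/(-4531) + 3172/((4*2*30)) = -648*(-1/4531) + 3172/240 = 648/4531 + 3172*(1/240) = 648/4531 + 793/60 = 3631963/271860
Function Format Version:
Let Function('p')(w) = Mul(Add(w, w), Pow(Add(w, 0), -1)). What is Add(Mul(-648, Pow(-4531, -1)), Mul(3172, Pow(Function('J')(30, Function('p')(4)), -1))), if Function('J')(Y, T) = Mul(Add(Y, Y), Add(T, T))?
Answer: Rational(3631963, 271860) ≈ 13.360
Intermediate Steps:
Function('p')(w) = 2 (Function('p')(w) = Mul(Mul(2, w), Pow(w, -1)) = 2)
Function('J')(Y, T) = Mul(4, T, Y) (Function('J')(Y, T) = Mul(Mul(2, Y), Mul(2, T)) = Mul(4, T, Y))
Add(Mul(-648, Pow(-4531, -1)), Mul(3172, Pow(Function('J')(30, Function('p')(4)), -1))) = Add(Mul(-648, Pow(-4531, -1)), Mul(3172, Pow(Mul(4, 2, 30), -1))) = Add(Mul(-648, Rational(-1, 4531)), Mul(3172, Pow(240, -1))) = Add(Rational(648, 4531), Mul(3172, Rational(1, 240))) = Add(Rational(648, 4531), Rational(793, 60)) = Rational(3631963, 271860)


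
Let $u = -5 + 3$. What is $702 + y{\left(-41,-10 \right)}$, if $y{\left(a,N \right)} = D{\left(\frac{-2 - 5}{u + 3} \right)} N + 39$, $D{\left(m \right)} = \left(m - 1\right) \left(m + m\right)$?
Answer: $-379$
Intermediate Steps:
$u = -2$
$D{\left(m \right)} = 2 m \left(-1 + m\right)$ ($D{\left(m \right)} = \left(-1 + m\right) 2 m = 2 m \left(-1 + m\right)$)
$y{\left(a,N \right)} = 39 + 112 N$ ($y{\left(a,N \right)} = 2 \frac{-2 - 5}{-2 + 3} \left(-1 + \frac{-2 - 5}{-2 + 3}\right) N + 39 = 2 \left(- \frac{7}{1}\right) \left(-1 - \frac{7}{1}\right) N + 39 = 2 \left(\left(-7\right) 1\right) \left(-1 - 7\right) N + 39 = 2 \left(-7\right) \left(-1 - 7\right) N + 39 = 2 \left(-7\right) \left(-8\right) N + 39 = 112 N + 39 = 39 + 112 N$)
$702 + y{\left(-41,-10 \right)} = 702 + \left(39 + 112 \left(-10\right)\right) = 702 + \left(39 - 1120\right) = 702 - 1081 = -379$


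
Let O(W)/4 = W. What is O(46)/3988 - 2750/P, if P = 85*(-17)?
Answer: 561644/288133 ≈ 1.9493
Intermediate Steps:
O(W) = 4*W
P = -1445
O(46)/3988 - 2750/P = (4*46)/3988 - 2750/(-1445) = 184*(1/3988) - 2750*(-1/1445) = 46/997 + 550/289 = 561644/288133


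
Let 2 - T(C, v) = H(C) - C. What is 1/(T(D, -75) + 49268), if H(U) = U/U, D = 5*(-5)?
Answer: 1/49244 ≈ 2.0307e-5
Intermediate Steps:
D = -25
H(U) = 1
T(C, v) = 1 + C (T(C, v) = 2 - (1 - C) = 2 + (-1 + C) = 1 + C)
1/(T(D, -75) + 49268) = 1/((1 - 25) + 49268) = 1/(-24 + 49268) = 1/49244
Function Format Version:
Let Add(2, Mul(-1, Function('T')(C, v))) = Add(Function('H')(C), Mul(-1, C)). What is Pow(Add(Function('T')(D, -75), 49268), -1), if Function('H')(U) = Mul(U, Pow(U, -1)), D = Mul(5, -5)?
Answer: Rational(1, 49244) ≈ 2.0307e-5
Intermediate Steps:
D = -25
Function('H')(U) = 1
Function('T')(C, v) = Add(1, C) (Function('T')(C, v) = Add(2, Mul(-1, Add(1, Mul(-1, C)))) = Add(2, Add(-1, C)) = Add(1, C))
Pow(Add(Function('T')(D, -75), 49268), -1) = Pow(Add(Add(1, -25), 49268), -1) = Pow(Add(-24, 49268), -1) = Pow(49244, -1) = Rational(1, 49244)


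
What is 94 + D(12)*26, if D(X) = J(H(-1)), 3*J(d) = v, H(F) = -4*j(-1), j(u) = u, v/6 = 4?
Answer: 302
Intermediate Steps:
v = 24 (v = 6*4 = 24)
H(F) = 4 (H(F) = -4*(-1) = 4)
J(d) = 8 (J(d) = (⅓)*24 = 8)
D(X) = 8
94 + D(12)*26 = 94 + 8*26 = 94 + 208 = 302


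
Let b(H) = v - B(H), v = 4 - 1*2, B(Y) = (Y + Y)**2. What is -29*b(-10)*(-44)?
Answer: -507848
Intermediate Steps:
B(Y) = 4*Y**2 (B(Y) = (2*Y)**2 = 4*Y**2)
v = 2 (v = 4 - 2 = 2)
b(H) = 2 - 4*H**2
-29*b(-10)*(-44) = -29*(2 - 4*(-10)**2)*(-44) = -29*(2 - 4*100)*(-44) = -29*(2 - 400)*(-44) = -29*(-398)*(-44) = 11542*(-44) = -507848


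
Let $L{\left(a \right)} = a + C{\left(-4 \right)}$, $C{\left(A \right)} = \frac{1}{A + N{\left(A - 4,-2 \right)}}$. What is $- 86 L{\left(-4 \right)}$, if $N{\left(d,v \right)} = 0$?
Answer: $\frac{731}{2} \approx 365.5$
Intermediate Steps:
$C{\left(A \right)} = \frac{1}{A}$ ($C{\left(A \right)} = \frac{1}{A + 0} = \frac{1}{A}$)
$L{\left(a \right)} = - \frac{1}{4} + a$ ($L{\left(a \right)} = a + \frac{1}{-4} = a - \frac{1}{4} = - \frac{1}{4} + a$)
$- 86 L{\left(-4 \right)} = - 86 \left(- \frac{1}{4} - 4\right) = \left(-86\right) \left(- \frac{17}{4}\right) = \frac{731}{2}$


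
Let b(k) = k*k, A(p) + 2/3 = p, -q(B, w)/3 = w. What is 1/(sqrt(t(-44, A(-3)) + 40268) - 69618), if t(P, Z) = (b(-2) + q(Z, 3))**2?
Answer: -23206/1615541877 - 11*sqrt(37)/1615541877 ≈ -1.4406e-5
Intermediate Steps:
q(B, w) = -3*w
A(p) = -2/3 + p
b(k) = k**2
t(P, Z) = 25 (t(P, Z) = ((-2)**2 - 3*3)**2 = (4 - 9)**2 = (-5)**2 = 25)
1/(sqrt(t(-44, A(-3)) + 40268) - 69618) = 1/(sqrt(25 + 40268) - 69618) = 1/(sqrt(40293) - 69618) = 1/(33*sqrt(37) - 69618) = 1/(-69618 + 33*sqrt(37))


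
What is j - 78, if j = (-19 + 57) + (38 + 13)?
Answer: 11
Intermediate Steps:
j = 89 (j = 38 + 51 = 89)
j - 78 = 89 - 78 = 11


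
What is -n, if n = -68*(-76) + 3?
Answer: -5171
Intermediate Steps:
n = 5171 (n = 5168 + 3 = 5171)
-n = -1*5171 = -5171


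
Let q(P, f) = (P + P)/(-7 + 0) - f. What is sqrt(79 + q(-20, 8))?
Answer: sqrt(3759)/7 ≈ 8.7587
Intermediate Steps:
q(P, f) = -f - 2*P/7 (q(P, f) = (2*P)/(-7) - f = (2*P)*(-1/7) - f = -2*P/7 - f = -f - 2*P/7)
sqrt(79 + q(-20, 8)) = sqrt(79 + (-1*8 - 2/7*(-20))) = sqrt(79 + (-8 + 40/7)) = sqrt(79 - 16/7) = sqrt(537/7) = sqrt(3759)/7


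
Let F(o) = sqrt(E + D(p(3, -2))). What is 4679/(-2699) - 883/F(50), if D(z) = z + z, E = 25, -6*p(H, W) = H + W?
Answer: -4679/2699 - 883*sqrt(222)/74 ≈ -179.52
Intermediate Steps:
p(H, W) = -H/6 - W/6 (p(H, W) = -(H + W)/6 = -H/6 - W/6)
D(z) = 2*z
F(o) = sqrt(222)/3 (F(o) = sqrt(25 + 2*(-1/6*3 - 1/6*(-2))) = sqrt(25 + 2*(-1/2 + 1/3)) = sqrt(25 + 2*(-1/6)) = sqrt(25 - 1/3) = sqrt(74/3) = sqrt(222)/3)
4679/(-2699) - 883/F(50) = 4679/(-2699) - 883*sqrt(222)/74 = 4679*(-1/2699) - 883*sqrt(222)/74 = -4679/2699 - 883*sqrt(222)/74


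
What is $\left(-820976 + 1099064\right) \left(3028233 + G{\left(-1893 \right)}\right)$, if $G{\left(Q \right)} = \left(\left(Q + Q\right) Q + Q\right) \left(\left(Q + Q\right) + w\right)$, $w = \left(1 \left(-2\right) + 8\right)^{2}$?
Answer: $-7471040048891496$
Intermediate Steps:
$w = 36$ ($w = \left(-2 + 8\right)^{2} = 6^{2} = 36$)
$G{\left(Q \right)} = \left(36 + 2 Q\right) \left(Q + 2 Q^{2}\right)$ ($G{\left(Q \right)} = \left(\left(Q + Q\right) Q + Q\right) \left(\left(Q + Q\right) + 36\right) = \left(2 Q Q + Q\right) \left(2 Q + 36\right) = \left(2 Q^{2} + Q\right) \left(36 + 2 Q\right) = \left(Q + 2 Q^{2}\right) \left(36 + 2 Q\right) = \left(36 + 2 Q\right) \left(Q + 2 Q^{2}\right)$)
$\left(-820976 + 1099064\right) \left(3028233 + G{\left(-1893 \right)}\right) = \left(-820976 + 1099064\right) \left(3028233 + 2 \left(-1893\right) \left(18 + 2 \left(-1893\right)^{2} + 37 \left(-1893\right)\right)\right) = 278088 \left(3028233 + 2 \left(-1893\right) \left(18 + 2 \cdot 3583449 - 70041\right)\right) = 278088 \left(3028233 + 2 \left(-1893\right) \left(18 + 7166898 - 70041\right)\right) = 278088 \left(3028233 + 2 \left(-1893\right) 7096875\right) = 278088 \left(3028233 - 26868768750\right) = 278088 \left(-26865740517\right) = -7471040048891496$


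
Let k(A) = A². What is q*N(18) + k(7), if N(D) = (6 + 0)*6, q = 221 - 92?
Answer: 4693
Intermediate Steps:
q = 129
N(D) = 36 (N(D) = 6*6 = 36)
q*N(18) + k(7) = 129*36 + 7² = 4644 + 49 = 4693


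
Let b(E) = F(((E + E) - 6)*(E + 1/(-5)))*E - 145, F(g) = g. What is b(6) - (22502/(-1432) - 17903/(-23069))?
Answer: 6502705731/82587020 ≈ 78.738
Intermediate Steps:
b(E) = -145 + E*(-6 + 2*E)*(-1/5 + E) (b(E) = (((E + E) - 6)*(E + 1/(-5)))*E - 145 = ((2*E - 6)*(E - 1/5))*E - 145 = ((-6 + 2*E)*(-1/5 + E))*E - 145 = E*(-6 + 2*E)*(-1/5 + E) - 145 = -145 + E*(-6 + 2*E)*(-1/5 + E))
b(6) - (22502/(-1432) - 17903/(-23069)) = (-145 + (2/5)*6*(3 - 16*6 + 5*6**2)) - (22502/(-1432) - 17903/(-23069)) = (-145 + (2/5)*6*(3 - 96 + 5*36)) - (22502*(-1/1432) - 17903*(-1/23069)) = (-145 + (2/5)*6*(3 - 96 + 180)) - (-11251/716 + 17903/23069) = (-145 + (2/5)*6*87) - 1*(-246730771/16517404) = (-145 + 1044/5) + 246730771/16517404 = 319/5 + 246730771/16517404 = 6502705731/82587020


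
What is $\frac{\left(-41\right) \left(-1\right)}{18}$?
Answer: $\frac{41}{18} \approx 2.2778$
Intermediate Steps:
$\frac{\left(-41\right) \left(-1\right)}{18} = 41 \cdot \frac{1}{18} = \frac{41}{18}$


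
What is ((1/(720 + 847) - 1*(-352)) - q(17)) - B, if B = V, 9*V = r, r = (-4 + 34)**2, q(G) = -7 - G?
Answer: 432493/1567 ≈ 276.00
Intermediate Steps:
r = 900 (r = 30**2 = 900)
V = 100 (V = (1/9)*900 = 100)
B = 100
((1/(720 + 847) - 1*(-352)) - q(17)) - B = ((1/(720 + 847) - 1*(-352)) - (-7 - 1*17)) - 1*100 = ((1/1567 + 352) - (-7 - 17)) - 100 = ((1/1567 + 352) - 1*(-24)) - 100 = (551585/1567 + 24) - 100 = 589193/1567 - 100 = 432493/1567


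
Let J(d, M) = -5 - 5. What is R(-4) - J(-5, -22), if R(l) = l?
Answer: 6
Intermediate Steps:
J(d, M) = -10
R(-4) - J(-5, -22) = -4 - 1*(-10) = -4 + 10 = 6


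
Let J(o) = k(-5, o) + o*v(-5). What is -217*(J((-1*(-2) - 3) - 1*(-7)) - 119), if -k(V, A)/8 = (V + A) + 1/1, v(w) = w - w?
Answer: 29295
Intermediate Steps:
v(w) = 0
k(V, A) = -8 - 8*A - 8*V (k(V, A) = -8*((V + A) + 1/1) = -8*((A + V) + 1*1) = -8*((A + V) + 1) = -8*(1 + A + V) = -8 - 8*A - 8*V)
J(o) = 32 - 8*o (J(o) = (-8 - 8*o - 8*(-5)) + o*0 = (-8 - 8*o + 40) + 0 = (32 - 8*o) + 0 = 32 - 8*o)
-217*(J((-1*(-2) - 3) - 1*(-7)) - 119) = -217*((32 - 8*((-1*(-2) - 3) - 1*(-7))) - 119) = -217*((32 - 8*((2 - 3) + 7)) - 119) = -217*((32 - 8*(-1 + 7)) - 119) = -217*((32 - 8*6) - 119) = -217*((32 - 48) - 119) = -217*(-16 - 119) = -217*(-135) = 29295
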